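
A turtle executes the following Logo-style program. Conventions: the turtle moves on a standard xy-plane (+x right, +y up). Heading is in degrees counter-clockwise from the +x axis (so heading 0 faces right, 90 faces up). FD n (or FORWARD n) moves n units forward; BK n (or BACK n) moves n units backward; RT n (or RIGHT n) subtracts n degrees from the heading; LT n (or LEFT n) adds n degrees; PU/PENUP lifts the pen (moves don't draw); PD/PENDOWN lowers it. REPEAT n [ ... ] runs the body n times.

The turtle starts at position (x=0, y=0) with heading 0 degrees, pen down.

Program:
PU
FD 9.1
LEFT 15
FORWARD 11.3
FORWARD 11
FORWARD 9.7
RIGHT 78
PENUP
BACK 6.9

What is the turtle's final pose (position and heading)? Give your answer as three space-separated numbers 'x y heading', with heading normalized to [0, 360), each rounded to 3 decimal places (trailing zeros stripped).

Answer: 36.877 14.43 297

Derivation:
Executing turtle program step by step:
Start: pos=(0,0), heading=0, pen down
PU: pen up
FD 9.1: (0,0) -> (9.1,0) [heading=0, move]
LT 15: heading 0 -> 15
FD 11.3: (9.1,0) -> (20.015,2.925) [heading=15, move]
FD 11: (20.015,2.925) -> (30.64,5.772) [heading=15, move]
FD 9.7: (30.64,5.772) -> (40.01,8.282) [heading=15, move]
RT 78: heading 15 -> 297
PU: pen up
BK 6.9: (40.01,8.282) -> (36.877,14.43) [heading=297, move]
Final: pos=(36.877,14.43), heading=297, 0 segment(s) drawn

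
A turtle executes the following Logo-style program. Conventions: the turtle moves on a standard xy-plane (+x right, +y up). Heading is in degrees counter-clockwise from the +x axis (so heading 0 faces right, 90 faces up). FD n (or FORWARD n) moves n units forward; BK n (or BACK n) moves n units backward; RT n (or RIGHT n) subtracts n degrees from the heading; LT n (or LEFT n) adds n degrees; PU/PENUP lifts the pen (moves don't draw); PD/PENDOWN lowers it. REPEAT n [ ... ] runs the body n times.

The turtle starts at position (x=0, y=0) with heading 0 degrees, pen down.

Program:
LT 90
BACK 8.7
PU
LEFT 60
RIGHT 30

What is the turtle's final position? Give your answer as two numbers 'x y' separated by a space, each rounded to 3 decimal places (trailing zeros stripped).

Answer: 0 -8.7

Derivation:
Executing turtle program step by step:
Start: pos=(0,0), heading=0, pen down
LT 90: heading 0 -> 90
BK 8.7: (0,0) -> (0,-8.7) [heading=90, draw]
PU: pen up
LT 60: heading 90 -> 150
RT 30: heading 150 -> 120
Final: pos=(0,-8.7), heading=120, 1 segment(s) drawn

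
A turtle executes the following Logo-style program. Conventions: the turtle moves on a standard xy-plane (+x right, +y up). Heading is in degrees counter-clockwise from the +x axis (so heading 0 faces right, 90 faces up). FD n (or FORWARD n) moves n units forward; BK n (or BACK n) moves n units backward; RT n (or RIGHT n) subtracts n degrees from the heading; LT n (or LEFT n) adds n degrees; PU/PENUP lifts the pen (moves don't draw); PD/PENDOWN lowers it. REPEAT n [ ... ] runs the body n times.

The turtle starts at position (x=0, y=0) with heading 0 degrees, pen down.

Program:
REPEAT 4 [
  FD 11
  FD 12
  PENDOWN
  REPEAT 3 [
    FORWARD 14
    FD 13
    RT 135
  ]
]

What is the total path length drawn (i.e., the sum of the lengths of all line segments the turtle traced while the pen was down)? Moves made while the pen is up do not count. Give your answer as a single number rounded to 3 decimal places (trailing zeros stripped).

Executing turtle program step by step:
Start: pos=(0,0), heading=0, pen down
REPEAT 4 [
  -- iteration 1/4 --
  FD 11: (0,0) -> (11,0) [heading=0, draw]
  FD 12: (11,0) -> (23,0) [heading=0, draw]
  PD: pen down
  REPEAT 3 [
    -- iteration 1/3 --
    FD 14: (23,0) -> (37,0) [heading=0, draw]
    FD 13: (37,0) -> (50,0) [heading=0, draw]
    RT 135: heading 0 -> 225
    -- iteration 2/3 --
    FD 14: (50,0) -> (40.101,-9.899) [heading=225, draw]
    FD 13: (40.101,-9.899) -> (30.908,-19.092) [heading=225, draw]
    RT 135: heading 225 -> 90
    -- iteration 3/3 --
    FD 14: (30.908,-19.092) -> (30.908,-5.092) [heading=90, draw]
    FD 13: (30.908,-5.092) -> (30.908,7.908) [heading=90, draw]
    RT 135: heading 90 -> 315
  ]
  -- iteration 2/4 --
  FD 11: (30.908,7.908) -> (38.686,0.13) [heading=315, draw]
  FD 12: (38.686,0.13) -> (47.172,-8.355) [heading=315, draw]
  PD: pen down
  REPEAT 3 [
    -- iteration 1/3 --
    FD 14: (47.172,-8.355) -> (57.071,-18.255) [heading=315, draw]
    FD 13: (57.071,-18.255) -> (66.263,-27.447) [heading=315, draw]
    RT 135: heading 315 -> 180
    -- iteration 2/3 --
    FD 14: (66.263,-27.447) -> (52.263,-27.447) [heading=180, draw]
    FD 13: (52.263,-27.447) -> (39.263,-27.447) [heading=180, draw]
    RT 135: heading 180 -> 45
    -- iteration 3/3 --
    FD 14: (39.263,-27.447) -> (49.163,-17.548) [heading=45, draw]
    FD 13: (49.163,-17.548) -> (58.355,-8.355) [heading=45, draw]
    RT 135: heading 45 -> 270
  ]
  -- iteration 3/4 --
  FD 11: (58.355,-8.355) -> (58.355,-19.355) [heading=270, draw]
  FD 12: (58.355,-19.355) -> (58.355,-31.355) [heading=270, draw]
  PD: pen down
  REPEAT 3 [
    -- iteration 1/3 --
    FD 14: (58.355,-31.355) -> (58.355,-45.355) [heading=270, draw]
    FD 13: (58.355,-45.355) -> (58.355,-58.355) [heading=270, draw]
    RT 135: heading 270 -> 135
    -- iteration 2/3 --
    FD 14: (58.355,-58.355) -> (48.456,-48.456) [heading=135, draw]
    FD 13: (48.456,-48.456) -> (39.263,-39.263) [heading=135, draw]
    RT 135: heading 135 -> 0
    -- iteration 3/3 --
    FD 14: (39.263,-39.263) -> (53.263,-39.263) [heading=0, draw]
    FD 13: (53.263,-39.263) -> (66.263,-39.263) [heading=0, draw]
    RT 135: heading 0 -> 225
  ]
  -- iteration 4/4 --
  FD 11: (66.263,-39.263) -> (58.485,-47.042) [heading=225, draw]
  FD 12: (58.485,-47.042) -> (50,-55.527) [heading=225, draw]
  PD: pen down
  REPEAT 3 [
    -- iteration 1/3 --
    FD 14: (50,-55.527) -> (40.101,-65.426) [heading=225, draw]
    FD 13: (40.101,-65.426) -> (30.908,-74.619) [heading=225, draw]
    RT 135: heading 225 -> 90
    -- iteration 2/3 --
    FD 14: (30.908,-74.619) -> (30.908,-60.619) [heading=90, draw]
    FD 13: (30.908,-60.619) -> (30.908,-47.619) [heading=90, draw]
    RT 135: heading 90 -> 315
    -- iteration 3/3 --
    FD 14: (30.908,-47.619) -> (40.808,-57.518) [heading=315, draw]
    FD 13: (40.808,-57.518) -> (50,-66.711) [heading=315, draw]
    RT 135: heading 315 -> 180
  ]
]
Final: pos=(50,-66.711), heading=180, 32 segment(s) drawn

Segment lengths:
  seg 1: (0,0) -> (11,0), length = 11
  seg 2: (11,0) -> (23,0), length = 12
  seg 3: (23,0) -> (37,0), length = 14
  seg 4: (37,0) -> (50,0), length = 13
  seg 5: (50,0) -> (40.101,-9.899), length = 14
  seg 6: (40.101,-9.899) -> (30.908,-19.092), length = 13
  seg 7: (30.908,-19.092) -> (30.908,-5.092), length = 14
  seg 8: (30.908,-5.092) -> (30.908,7.908), length = 13
  seg 9: (30.908,7.908) -> (38.686,0.13), length = 11
  seg 10: (38.686,0.13) -> (47.172,-8.355), length = 12
  seg 11: (47.172,-8.355) -> (57.071,-18.255), length = 14
  seg 12: (57.071,-18.255) -> (66.263,-27.447), length = 13
  seg 13: (66.263,-27.447) -> (52.263,-27.447), length = 14
  seg 14: (52.263,-27.447) -> (39.263,-27.447), length = 13
  seg 15: (39.263,-27.447) -> (49.163,-17.548), length = 14
  seg 16: (49.163,-17.548) -> (58.355,-8.355), length = 13
  seg 17: (58.355,-8.355) -> (58.355,-19.355), length = 11
  seg 18: (58.355,-19.355) -> (58.355,-31.355), length = 12
  seg 19: (58.355,-31.355) -> (58.355,-45.355), length = 14
  seg 20: (58.355,-45.355) -> (58.355,-58.355), length = 13
  seg 21: (58.355,-58.355) -> (48.456,-48.456), length = 14
  seg 22: (48.456,-48.456) -> (39.263,-39.263), length = 13
  seg 23: (39.263,-39.263) -> (53.263,-39.263), length = 14
  seg 24: (53.263,-39.263) -> (66.263,-39.263), length = 13
  seg 25: (66.263,-39.263) -> (58.485,-47.042), length = 11
  seg 26: (58.485,-47.042) -> (50,-55.527), length = 12
  seg 27: (50,-55.527) -> (40.101,-65.426), length = 14
  seg 28: (40.101,-65.426) -> (30.908,-74.619), length = 13
  seg 29: (30.908,-74.619) -> (30.908,-60.619), length = 14
  seg 30: (30.908,-60.619) -> (30.908,-47.619), length = 13
  seg 31: (30.908,-47.619) -> (40.808,-57.518), length = 14
  seg 32: (40.808,-57.518) -> (50,-66.711), length = 13
Total = 416

Answer: 416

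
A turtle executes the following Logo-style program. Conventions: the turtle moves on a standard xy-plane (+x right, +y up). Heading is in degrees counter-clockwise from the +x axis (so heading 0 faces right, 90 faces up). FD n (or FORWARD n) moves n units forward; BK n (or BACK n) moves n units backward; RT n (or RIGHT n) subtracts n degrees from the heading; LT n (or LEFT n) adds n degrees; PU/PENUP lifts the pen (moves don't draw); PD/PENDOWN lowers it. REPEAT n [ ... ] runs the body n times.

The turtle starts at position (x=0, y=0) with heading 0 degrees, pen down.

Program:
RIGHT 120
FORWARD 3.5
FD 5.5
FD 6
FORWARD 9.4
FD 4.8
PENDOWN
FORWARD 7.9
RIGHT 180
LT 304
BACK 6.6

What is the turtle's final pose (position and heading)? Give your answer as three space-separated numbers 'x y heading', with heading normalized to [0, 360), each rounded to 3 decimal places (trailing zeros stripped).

Executing turtle program step by step:
Start: pos=(0,0), heading=0, pen down
RT 120: heading 0 -> 240
FD 3.5: (0,0) -> (-1.75,-3.031) [heading=240, draw]
FD 5.5: (-1.75,-3.031) -> (-4.5,-7.794) [heading=240, draw]
FD 6: (-4.5,-7.794) -> (-7.5,-12.99) [heading=240, draw]
FD 9.4: (-7.5,-12.99) -> (-12.2,-21.131) [heading=240, draw]
FD 4.8: (-12.2,-21.131) -> (-14.6,-25.288) [heading=240, draw]
PD: pen down
FD 7.9: (-14.6,-25.288) -> (-18.55,-32.13) [heading=240, draw]
RT 180: heading 240 -> 60
LT 304: heading 60 -> 4
BK 6.6: (-18.55,-32.13) -> (-25.134,-32.59) [heading=4, draw]
Final: pos=(-25.134,-32.59), heading=4, 7 segment(s) drawn

Answer: -25.134 -32.59 4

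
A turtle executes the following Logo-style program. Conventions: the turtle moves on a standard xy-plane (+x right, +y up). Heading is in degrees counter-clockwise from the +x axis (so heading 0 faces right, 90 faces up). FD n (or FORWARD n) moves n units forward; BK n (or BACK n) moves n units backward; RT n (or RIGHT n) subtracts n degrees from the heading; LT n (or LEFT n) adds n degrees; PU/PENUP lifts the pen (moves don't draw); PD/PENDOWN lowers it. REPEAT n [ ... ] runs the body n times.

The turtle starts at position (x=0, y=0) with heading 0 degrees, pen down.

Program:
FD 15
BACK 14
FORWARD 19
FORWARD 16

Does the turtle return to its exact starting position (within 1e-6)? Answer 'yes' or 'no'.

Answer: no

Derivation:
Executing turtle program step by step:
Start: pos=(0,0), heading=0, pen down
FD 15: (0,0) -> (15,0) [heading=0, draw]
BK 14: (15,0) -> (1,0) [heading=0, draw]
FD 19: (1,0) -> (20,0) [heading=0, draw]
FD 16: (20,0) -> (36,0) [heading=0, draw]
Final: pos=(36,0), heading=0, 4 segment(s) drawn

Start position: (0, 0)
Final position: (36, 0)
Distance = 36; >= 1e-6 -> NOT closed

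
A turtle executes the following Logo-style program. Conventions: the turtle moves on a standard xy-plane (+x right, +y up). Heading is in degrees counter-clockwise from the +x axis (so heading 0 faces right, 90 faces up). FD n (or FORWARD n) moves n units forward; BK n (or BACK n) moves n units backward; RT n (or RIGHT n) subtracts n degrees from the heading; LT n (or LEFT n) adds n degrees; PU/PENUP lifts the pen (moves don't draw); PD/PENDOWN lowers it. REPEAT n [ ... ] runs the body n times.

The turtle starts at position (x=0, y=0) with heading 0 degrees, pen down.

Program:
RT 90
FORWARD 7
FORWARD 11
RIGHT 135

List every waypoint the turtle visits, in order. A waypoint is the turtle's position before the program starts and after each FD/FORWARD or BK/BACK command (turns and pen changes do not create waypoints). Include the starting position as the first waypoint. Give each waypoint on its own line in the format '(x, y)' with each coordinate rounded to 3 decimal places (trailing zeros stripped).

Answer: (0, 0)
(0, -7)
(0, -18)

Derivation:
Executing turtle program step by step:
Start: pos=(0,0), heading=0, pen down
RT 90: heading 0 -> 270
FD 7: (0,0) -> (0,-7) [heading=270, draw]
FD 11: (0,-7) -> (0,-18) [heading=270, draw]
RT 135: heading 270 -> 135
Final: pos=(0,-18), heading=135, 2 segment(s) drawn
Waypoints (3 total):
(0, 0)
(0, -7)
(0, -18)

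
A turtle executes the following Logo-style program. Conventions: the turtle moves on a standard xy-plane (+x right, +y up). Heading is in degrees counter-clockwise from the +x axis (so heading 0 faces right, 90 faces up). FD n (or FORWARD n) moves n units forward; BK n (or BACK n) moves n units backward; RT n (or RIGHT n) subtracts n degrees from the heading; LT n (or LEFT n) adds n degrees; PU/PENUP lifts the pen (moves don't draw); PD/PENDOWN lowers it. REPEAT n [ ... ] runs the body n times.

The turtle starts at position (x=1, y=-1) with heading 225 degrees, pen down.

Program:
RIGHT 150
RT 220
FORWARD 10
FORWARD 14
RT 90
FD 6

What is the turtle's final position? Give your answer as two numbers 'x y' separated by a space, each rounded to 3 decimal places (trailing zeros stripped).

Answer: -22.101 -9.851

Derivation:
Executing turtle program step by step:
Start: pos=(1,-1), heading=225, pen down
RT 150: heading 225 -> 75
RT 220: heading 75 -> 215
FD 10: (1,-1) -> (-7.192,-6.736) [heading=215, draw]
FD 14: (-7.192,-6.736) -> (-18.66,-14.766) [heading=215, draw]
RT 90: heading 215 -> 125
FD 6: (-18.66,-14.766) -> (-22.101,-9.851) [heading=125, draw]
Final: pos=(-22.101,-9.851), heading=125, 3 segment(s) drawn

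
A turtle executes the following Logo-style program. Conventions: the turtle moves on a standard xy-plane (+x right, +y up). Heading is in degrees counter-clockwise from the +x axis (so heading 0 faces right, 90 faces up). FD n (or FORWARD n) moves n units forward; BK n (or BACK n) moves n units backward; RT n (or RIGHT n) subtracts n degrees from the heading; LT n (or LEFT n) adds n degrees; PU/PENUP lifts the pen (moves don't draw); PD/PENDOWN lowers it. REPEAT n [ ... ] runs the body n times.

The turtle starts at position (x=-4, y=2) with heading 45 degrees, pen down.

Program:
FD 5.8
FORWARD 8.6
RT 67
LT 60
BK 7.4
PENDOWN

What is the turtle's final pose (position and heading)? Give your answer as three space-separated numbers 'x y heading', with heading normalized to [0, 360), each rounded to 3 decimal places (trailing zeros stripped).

Answer: 0.351 7.626 38

Derivation:
Executing turtle program step by step:
Start: pos=(-4,2), heading=45, pen down
FD 5.8: (-4,2) -> (0.101,6.101) [heading=45, draw]
FD 8.6: (0.101,6.101) -> (6.182,12.182) [heading=45, draw]
RT 67: heading 45 -> 338
LT 60: heading 338 -> 38
BK 7.4: (6.182,12.182) -> (0.351,7.626) [heading=38, draw]
PD: pen down
Final: pos=(0.351,7.626), heading=38, 3 segment(s) drawn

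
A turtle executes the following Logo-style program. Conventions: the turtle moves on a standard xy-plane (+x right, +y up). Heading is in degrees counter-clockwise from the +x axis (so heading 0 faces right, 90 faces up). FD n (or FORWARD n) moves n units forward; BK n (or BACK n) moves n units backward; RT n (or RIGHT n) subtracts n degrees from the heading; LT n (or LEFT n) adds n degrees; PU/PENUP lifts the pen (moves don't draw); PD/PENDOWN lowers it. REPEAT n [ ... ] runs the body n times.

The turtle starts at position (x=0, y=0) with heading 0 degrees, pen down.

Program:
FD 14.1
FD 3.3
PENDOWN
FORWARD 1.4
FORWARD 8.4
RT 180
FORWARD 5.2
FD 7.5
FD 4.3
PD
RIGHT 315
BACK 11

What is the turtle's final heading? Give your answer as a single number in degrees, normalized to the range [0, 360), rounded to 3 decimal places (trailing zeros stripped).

Executing turtle program step by step:
Start: pos=(0,0), heading=0, pen down
FD 14.1: (0,0) -> (14.1,0) [heading=0, draw]
FD 3.3: (14.1,0) -> (17.4,0) [heading=0, draw]
PD: pen down
FD 1.4: (17.4,0) -> (18.8,0) [heading=0, draw]
FD 8.4: (18.8,0) -> (27.2,0) [heading=0, draw]
RT 180: heading 0 -> 180
FD 5.2: (27.2,0) -> (22,0) [heading=180, draw]
FD 7.5: (22,0) -> (14.5,0) [heading=180, draw]
FD 4.3: (14.5,0) -> (10.2,0) [heading=180, draw]
PD: pen down
RT 315: heading 180 -> 225
BK 11: (10.2,0) -> (17.978,7.778) [heading=225, draw]
Final: pos=(17.978,7.778), heading=225, 8 segment(s) drawn

Answer: 225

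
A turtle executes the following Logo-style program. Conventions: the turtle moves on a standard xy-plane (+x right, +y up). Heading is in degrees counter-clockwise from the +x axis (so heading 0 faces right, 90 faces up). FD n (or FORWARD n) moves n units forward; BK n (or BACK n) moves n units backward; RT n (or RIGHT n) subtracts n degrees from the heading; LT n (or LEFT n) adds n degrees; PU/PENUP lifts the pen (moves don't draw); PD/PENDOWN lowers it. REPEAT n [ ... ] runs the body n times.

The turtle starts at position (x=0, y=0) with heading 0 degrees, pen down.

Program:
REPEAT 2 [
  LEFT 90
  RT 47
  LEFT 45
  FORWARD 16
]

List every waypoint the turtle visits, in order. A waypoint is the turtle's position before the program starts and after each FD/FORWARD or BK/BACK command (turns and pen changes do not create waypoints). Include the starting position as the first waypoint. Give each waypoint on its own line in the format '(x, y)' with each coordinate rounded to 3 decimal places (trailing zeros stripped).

Answer: (0, 0)
(0.558, 15.99)
(-15.403, 17.106)

Derivation:
Executing turtle program step by step:
Start: pos=(0,0), heading=0, pen down
REPEAT 2 [
  -- iteration 1/2 --
  LT 90: heading 0 -> 90
  RT 47: heading 90 -> 43
  LT 45: heading 43 -> 88
  FD 16: (0,0) -> (0.558,15.99) [heading=88, draw]
  -- iteration 2/2 --
  LT 90: heading 88 -> 178
  RT 47: heading 178 -> 131
  LT 45: heading 131 -> 176
  FD 16: (0.558,15.99) -> (-15.403,17.106) [heading=176, draw]
]
Final: pos=(-15.403,17.106), heading=176, 2 segment(s) drawn
Waypoints (3 total):
(0, 0)
(0.558, 15.99)
(-15.403, 17.106)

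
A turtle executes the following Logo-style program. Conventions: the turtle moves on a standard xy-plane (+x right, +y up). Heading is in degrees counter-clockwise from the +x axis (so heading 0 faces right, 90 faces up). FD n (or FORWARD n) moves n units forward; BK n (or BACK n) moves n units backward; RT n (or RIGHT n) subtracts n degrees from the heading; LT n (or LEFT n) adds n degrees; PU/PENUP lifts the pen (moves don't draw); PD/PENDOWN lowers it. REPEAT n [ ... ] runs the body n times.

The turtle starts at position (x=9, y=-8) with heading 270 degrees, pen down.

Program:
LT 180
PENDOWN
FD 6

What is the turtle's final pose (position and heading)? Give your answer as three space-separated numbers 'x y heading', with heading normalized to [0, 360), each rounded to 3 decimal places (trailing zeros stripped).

Executing turtle program step by step:
Start: pos=(9,-8), heading=270, pen down
LT 180: heading 270 -> 90
PD: pen down
FD 6: (9,-8) -> (9,-2) [heading=90, draw]
Final: pos=(9,-2), heading=90, 1 segment(s) drawn

Answer: 9 -2 90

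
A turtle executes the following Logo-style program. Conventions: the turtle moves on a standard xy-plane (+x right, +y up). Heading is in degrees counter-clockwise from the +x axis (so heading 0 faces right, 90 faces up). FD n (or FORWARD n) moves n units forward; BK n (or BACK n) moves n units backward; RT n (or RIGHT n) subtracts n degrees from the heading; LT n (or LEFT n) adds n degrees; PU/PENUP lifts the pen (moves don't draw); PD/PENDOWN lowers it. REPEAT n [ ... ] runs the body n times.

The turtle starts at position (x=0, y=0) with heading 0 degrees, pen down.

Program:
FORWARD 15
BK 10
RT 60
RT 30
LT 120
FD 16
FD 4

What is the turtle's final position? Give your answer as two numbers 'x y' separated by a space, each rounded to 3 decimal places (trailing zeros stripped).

Answer: 22.321 10

Derivation:
Executing turtle program step by step:
Start: pos=(0,0), heading=0, pen down
FD 15: (0,0) -> (15,0) [heading=0, draw]
BK 10: (15,0) -> (5,0) [heading=0, draw]
RT 60: heading 0 -> 300
RT 30: heading 300 -> 270
LT 120: heading 270 -> 30
FD 16: (5,0) -> (18.856,8) [heading=30, draw]
FD 4: (18.856,8) -> (22.321,10) [heading=30, draw]
Final: pos=(22.321,10), heading=30, 4 segment(s) drawn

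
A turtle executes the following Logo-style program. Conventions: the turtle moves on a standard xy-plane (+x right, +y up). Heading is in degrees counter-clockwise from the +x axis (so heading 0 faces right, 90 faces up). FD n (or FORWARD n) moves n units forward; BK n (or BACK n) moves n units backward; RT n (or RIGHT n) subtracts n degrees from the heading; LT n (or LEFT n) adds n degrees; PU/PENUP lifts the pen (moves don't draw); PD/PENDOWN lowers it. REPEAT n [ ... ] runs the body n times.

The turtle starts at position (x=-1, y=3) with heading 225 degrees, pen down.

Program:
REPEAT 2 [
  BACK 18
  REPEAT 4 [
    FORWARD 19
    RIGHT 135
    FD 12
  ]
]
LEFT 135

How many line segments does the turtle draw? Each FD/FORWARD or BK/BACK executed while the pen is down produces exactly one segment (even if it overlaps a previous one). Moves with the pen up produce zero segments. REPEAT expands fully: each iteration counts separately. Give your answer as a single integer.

Executing turtle program step by step:
Start: pos=(-1,3), heading=225, pen down
REPEAT 2 [
  -- iteration 1/2 --
  BK 18: (-1,3) -> (11.728,15.728) [heading=225, draw]
  REPEAT 4 [
    -- iteration 1/4 --
    FD 19: (11.728,15.728) -> (-1.707,2.293) [heading=225, draw]
    RT 135: heading 225 -> 90
    FD 12: (-1.707,2.293) -> (-1.707,14.293) [heading=90, draw]
    -- iteration 2/4 --
    FD 19: (-1.707,14.293) -> (-1.707,33.293) [heading=90, draw]
    RT 135: heading 90 -> 315
    FD 12: (-1.707,33.293) -> (6.778,24.808) [heading=315, draw]
    -- iteration 3/4 --
    FD 19: (6.778,24.808) -> (20.213,11.373) [heading=315, draw]
    RT 135: heading 315 -> 180
    FD 12: (20.213,11.373) -> (8.213,11.373) [heading=180, draw]
    -- iteration 4/4 --
    FD 19: (8.213,11.373) -> (-10.787,11.373) [heading=180, draw]
    RT 135: heading 180 -> 45
    FD 12: (-10.787,11.373) -> (-2.302,19.858) [heading=45, draw]
  ]
  -- iteration 2/2 --
  BK 18: (-2.302,19.858) -> (-15.029,7.13) [heading=45, draw]
  REPEAT 4 [
    -- iteration 1/4 --
    FD 19: (-15.029,7.13) -> (-1.594,20.565) [heading=45, draw]
    RT 135: heading 45 -> 270
    FD 12: (-1.594,20.565) -> (-1.594,8.565) [heading=270, draw]
    -- iteration 2/4 --
    FD 19: (-1.594,8.565) -> (-1.594,-10.435) [heading=270, draw]
    RT 135: heading 270 -> 135
    FD 12: (-1.594,-10.435) -> (-10.08,-1.95) [heading=135, draw]
    -- iteration 3/4 --
    FD 19: (-10.08,-1.95) -> (-23.515,11.485) [heading=135, draw]
    RT 135: heading 135 -> 0
    FD 12: (-23.515,11.485) -> (-11.515,11.485) [heading=0, draw]
    -- iteration 4/4 --
    FD 19: (-11.515,11.485) -> (7.485,11.485) [heading=0, draw]
    RT 135: heading 0 -> 225
    FD 12: (7.485,11.485) -> (-1,3) [heading=225, draw]
  ]
]
LT 135: heading 225 -> 0
Final: pos=(-1,3), heading=0, 18 segment(s) drawn
Segments drawn: 18

Answer: 18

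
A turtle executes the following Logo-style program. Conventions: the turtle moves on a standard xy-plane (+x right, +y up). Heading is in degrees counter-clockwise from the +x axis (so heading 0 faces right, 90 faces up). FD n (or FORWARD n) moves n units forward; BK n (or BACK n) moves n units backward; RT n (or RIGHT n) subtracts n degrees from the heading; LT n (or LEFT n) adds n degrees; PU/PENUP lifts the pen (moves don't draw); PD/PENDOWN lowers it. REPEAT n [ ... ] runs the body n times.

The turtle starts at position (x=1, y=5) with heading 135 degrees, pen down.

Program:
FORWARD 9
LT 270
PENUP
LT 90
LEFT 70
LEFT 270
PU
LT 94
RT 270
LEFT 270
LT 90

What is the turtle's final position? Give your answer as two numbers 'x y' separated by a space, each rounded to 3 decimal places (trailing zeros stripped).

Answer: -5.364 11.364

Derivation:
Executing turtle program step by step:
Start: pos=(1,5), heading=135, pen down
FD 9: (1,5) -> (-5.364,11.364) [heading=135, draw]
LT 270: heading 135 -> 45
PU: pen up
LT 90: heading 45 -> 135
LT 70: heading 135 -> 205
LT 270: heading 205 -> 115
PU: pen up
LT 94: heading 115 -> 209
RT 270: heading 209 -> 299
LT 270: heading 299 -> 209
LT 90: heading 209 -> 299
Final: pos=(-5.364,11.364), heading=299, 1 segment(s) drawn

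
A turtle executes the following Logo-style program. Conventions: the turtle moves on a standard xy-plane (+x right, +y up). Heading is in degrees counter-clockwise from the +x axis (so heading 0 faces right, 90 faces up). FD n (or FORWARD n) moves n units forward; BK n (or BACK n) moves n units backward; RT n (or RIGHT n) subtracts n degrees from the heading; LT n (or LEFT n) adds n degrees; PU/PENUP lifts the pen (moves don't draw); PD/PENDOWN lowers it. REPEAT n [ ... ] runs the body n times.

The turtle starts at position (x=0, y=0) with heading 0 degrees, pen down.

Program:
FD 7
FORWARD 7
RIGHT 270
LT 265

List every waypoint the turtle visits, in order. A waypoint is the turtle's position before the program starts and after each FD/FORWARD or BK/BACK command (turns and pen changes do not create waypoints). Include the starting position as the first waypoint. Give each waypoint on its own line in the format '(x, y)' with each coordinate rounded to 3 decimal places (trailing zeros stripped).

Executing turtle program step by step:
Start: pos=(0,0), heading=0, pen down
FD 7: (0,0) -> (7,0) [heading=0, draw]
FD 7: (7,0) -> (14,0) [heading=0, draw]
RT 270: heading 0 -> 90
LT 265: heading 90 -> 355
Final: pos=(14,0), heading=355, 2 segment(s) drawn
Waypoints (3 total):
(0, 0)
(7, 0)
(14, 0)

Answer: (0, 0)
(7, 0)
(14, 0)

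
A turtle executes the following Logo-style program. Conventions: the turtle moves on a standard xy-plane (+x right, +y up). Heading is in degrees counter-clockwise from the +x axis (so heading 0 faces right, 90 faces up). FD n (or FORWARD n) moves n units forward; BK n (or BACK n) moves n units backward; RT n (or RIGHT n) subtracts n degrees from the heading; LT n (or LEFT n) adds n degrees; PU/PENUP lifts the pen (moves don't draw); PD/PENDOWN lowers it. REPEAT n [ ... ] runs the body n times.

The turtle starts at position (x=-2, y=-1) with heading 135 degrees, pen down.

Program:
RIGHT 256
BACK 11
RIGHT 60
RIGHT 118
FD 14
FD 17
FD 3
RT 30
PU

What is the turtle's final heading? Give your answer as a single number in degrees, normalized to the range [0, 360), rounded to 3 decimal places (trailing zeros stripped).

Answer: 31

Derivation:
Executing turtle program step by step:
Start: pos=(-2,-1), heading=135, pen down
RT 256: heading 135 -> 239
BK 11: (-2,-1) -> (3.665,8.429) [heading=239, draw]
RT 60: heading 239 -> 179
RT 118: heading 179 -> 61
FD 14: (3.665,8.429) -> (10.453,20.674) [heading=61, draw]
FD 17: (10.453,20.674) -> (18.695,35.542) [heading=61, draw]
FD 3: (18.695,35.542) -> (20.149,38.166) [heading=61, draw]
RT 30: heading 61 -> 31
PU: pen up
Final: pos=(20.149,38.166), heading=31, 4 segment(s) drawn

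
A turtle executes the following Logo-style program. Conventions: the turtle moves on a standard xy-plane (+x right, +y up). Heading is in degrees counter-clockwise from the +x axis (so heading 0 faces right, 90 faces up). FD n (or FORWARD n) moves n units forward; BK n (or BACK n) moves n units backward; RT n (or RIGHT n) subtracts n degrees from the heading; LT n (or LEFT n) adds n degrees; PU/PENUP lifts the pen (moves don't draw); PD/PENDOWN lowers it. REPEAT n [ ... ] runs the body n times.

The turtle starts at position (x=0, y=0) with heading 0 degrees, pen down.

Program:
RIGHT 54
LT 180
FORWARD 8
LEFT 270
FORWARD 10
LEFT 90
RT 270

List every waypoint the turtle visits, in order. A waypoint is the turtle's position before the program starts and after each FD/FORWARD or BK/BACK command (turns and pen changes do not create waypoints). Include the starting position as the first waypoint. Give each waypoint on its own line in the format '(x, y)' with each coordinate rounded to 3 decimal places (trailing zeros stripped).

Executing turtle program step by step:
Start: pos=(0,0), heading=0, pen down
RT 54: heading 0 -> 306
LT 180: heading 306 -> 126
FD 8: (0,0) -> (-4.702,6.472) [heading=126, draw]
LT 270: heading 126 -> 36
FD 10: (-4.702,6.472) -> (3.388,12.35) [heading=36, draw]
LT 90: heading 36 -> 126
RT 270: heading 126 -> 216
Final: pos=(3.388,12.35), heading=216, 2 segment(s) drawn
Waypoints (3 total):
(0, 0)
(-4.702, 6.472)
(3.388, 12.35)

Answer: (0, 0)
(-4.702, 6.472)
(3.388, 12.35)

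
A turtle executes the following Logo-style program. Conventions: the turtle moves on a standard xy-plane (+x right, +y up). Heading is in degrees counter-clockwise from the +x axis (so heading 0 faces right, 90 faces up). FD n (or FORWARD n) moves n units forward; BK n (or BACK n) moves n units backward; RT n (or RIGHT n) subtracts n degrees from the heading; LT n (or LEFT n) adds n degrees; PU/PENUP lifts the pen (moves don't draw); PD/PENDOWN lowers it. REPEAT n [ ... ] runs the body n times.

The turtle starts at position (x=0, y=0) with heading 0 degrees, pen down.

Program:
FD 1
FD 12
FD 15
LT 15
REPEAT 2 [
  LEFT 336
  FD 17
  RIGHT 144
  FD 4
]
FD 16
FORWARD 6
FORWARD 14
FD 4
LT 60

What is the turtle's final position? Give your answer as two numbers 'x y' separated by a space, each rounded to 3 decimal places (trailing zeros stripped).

Executing turtle program step by step:
Start: pos=(0,0), heading=0, pen down
FD 1: (0,0) -> (1,0) [heading=0, draw]
FD 12: (1,0) -> (13,0) [heading=0, draw]
FD 15: (13,0) -> (28,0) [heading=0, draw]
LT 15: heading 0 -> 15
REPEAT 2 [
  -- iteration 1/2 --
  LT 336: heading 15 -> 351
  FD 17: (28,0) -> (44.791,-2.659) [heading=351, draw]
  RT 144: heading 351 -> 207
  FD 4: (44.791,-2.659) -> (41.227,-4.475) [heading=207, draw]
  -- iteration 2/2 --
  LT 336: heading 207 -> 183
  FD 17: (41.227,-4.475) -> (24.25,-5.365) [heading=183, draw]
  RT 144: heading 183 -> 39
  FD 4: (24.25,-5.365) -> (27.359,-2.848) [heading=39, draw]
]
FD 16: (27.359,-2.848) -> (39.793,7.221) [heading=39, draw]
FD 6: (39.793,7.221) -> (44.456,10.997) [heading=39, draw]
FD 14: (44.456,10.997) -> (55.336,19.808) [heading=39, draw]
FD 4: (55.336,19.808) -> (58.444,22.325) [heading=39, draw]
LT 60: heading 39 -> 99
Final: pos=(58.444,22.325), heading=99, 11 segment(s) drawn

Answer: 58.444 22.325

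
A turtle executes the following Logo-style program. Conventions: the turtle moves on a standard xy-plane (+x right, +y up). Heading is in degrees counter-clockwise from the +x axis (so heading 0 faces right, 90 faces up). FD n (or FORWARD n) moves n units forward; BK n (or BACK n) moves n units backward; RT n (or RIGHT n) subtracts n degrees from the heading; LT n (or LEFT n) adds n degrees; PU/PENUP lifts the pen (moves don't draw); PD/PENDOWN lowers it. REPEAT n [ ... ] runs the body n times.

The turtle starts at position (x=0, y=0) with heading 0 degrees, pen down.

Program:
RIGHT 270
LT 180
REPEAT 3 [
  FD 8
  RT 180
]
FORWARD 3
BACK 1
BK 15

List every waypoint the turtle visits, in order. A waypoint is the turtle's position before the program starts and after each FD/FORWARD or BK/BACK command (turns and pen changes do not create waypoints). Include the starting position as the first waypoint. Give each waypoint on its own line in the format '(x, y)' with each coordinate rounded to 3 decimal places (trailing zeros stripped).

Answer: (0, 0)
(0, -8)
(0, 0)
(0, -8)
(0, -5)
(0, -6)
(0, -21)

Derivation:
Executing turtle program step by step:
Start: pos=(0,0), heading=0, pen down
RT 270: heading 0 -> 90
LT 180: heading 90 -> 270
REPEAT 3 [
  -- iteration 1/3 --
  FD 8: (0,0) -> (0,-8) [heading=270, draw]
  RT 180: heading 270 -> 90
  -- iteration 2/3 --
  FD 8: (0,-8) -> (0,0) [heading=90, draw]
  RT 180: heading 90 -> 270
  -- iteration 3/3 --
  FD 8: (0,0) -> (0,-8) [heading=270, draw]
  RT 180: heading 270 -> 90
]
FD 3: (0,-8) -> (0,-5) [heading=90, draw]
BK 1: (0,-5) -> (0,-6) [heading=90, draw]
BK 15: (0,-6) -> (0,-21) [heading=90, draw]
Final: pos=(0,-21), heading=90, 6 segment(s) drawn
Waypoints (7 total):
(0, 0)
(0, -8)
(0, 0)
(0, -8)
(0, -5)
(0, -6)
(0, -21)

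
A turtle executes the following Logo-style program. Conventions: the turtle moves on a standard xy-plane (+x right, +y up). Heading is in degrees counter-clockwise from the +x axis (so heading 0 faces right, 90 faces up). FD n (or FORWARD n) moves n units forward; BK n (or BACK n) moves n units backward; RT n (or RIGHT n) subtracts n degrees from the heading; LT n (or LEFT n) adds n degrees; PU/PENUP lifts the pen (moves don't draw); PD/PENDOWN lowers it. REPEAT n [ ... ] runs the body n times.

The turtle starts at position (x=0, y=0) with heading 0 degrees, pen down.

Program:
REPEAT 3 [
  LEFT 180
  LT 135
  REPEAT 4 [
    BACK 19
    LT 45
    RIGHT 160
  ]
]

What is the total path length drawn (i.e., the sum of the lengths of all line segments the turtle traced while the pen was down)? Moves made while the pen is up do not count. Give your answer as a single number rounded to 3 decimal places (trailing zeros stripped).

Answer: 228

Derivation:
Executing turtle program step by step:
Start: pos=(0,0), heading=0, pen down
REPEAT 3 [
  -- iteration 1/3 --
  LT 180: heading 0 -> 180
  LT 135: heading 180 -> 315
  REPEAT 4 [
    -- iteration 1/4 --
    BK 19: (0,0) -> (-13.435,13.435) [heading=315, draw]
    LT 45: heading 315 -> 0
    RT 160: heading 0 -> 200
    -- iteration 2/4 --
    BK 19: (-13.435,13.435) -> (4.419,19.933) [heading=200, draw]
    LT 45: heading 200 -> 245
    RT 160: heading 245 -> 85
    -- iteration 3/4 --
    BK 19: (4.419,19.933) -> (2.763,1.006) [heading=85, draw]
    LT 45: heading 85 -> 130
    RT 160: heading 130 -> 330
    -- iteration 4/4 --
    BK 19: (2.763,1.006) -> (-13.691,10.506) [heading=330, draw]
    LT 45: heading 330 -> 15
    RT 160: heading 15 -> 215
  ]
  -- iteration 2/3 --
  LT 180: heading 215 -> 35
  LT 135: heading 35 -> 170
  REPEAT 4 [
    -- iteration 1/4 --
    BK 19: (-13.691,10.506) -> (5.02,7.206) [heading=170, draw]
    LT 45: heading 170 -> 215
    RT 160: heading 215 -> 55
    -- iteration 2/4 --
    BK 19: (5.02,7.206) -> (-5.878,-8.357) [heading=55, draw]
    LT 45: heading 55 -> 100
    RT 160: heading 100 -> 300
    -- iteration 3/4 --
    BK 19: (-5.878,-8.357) -> (-15.378,8.097) [heading=300, draw]
    LT 45: heading 300 -> 345
    RT 160: heading 345 -> 185
    -- iteration 4/4 --
    BK 19: (-15.378,8.097) -> (3.55,9.753) [heading=185, draw]
    LT 45: heading 185 -> 230
    RT 160: heading 230 -> 70
  ]
  -- iteration 3/3 --
  LT 180: heading 70 -> 250
  LT 135: heading 250 -> 25
  REPEAT 4 [
    -- iteration 1/4 --
    BK 19: (3.55,9.753) -> (-13.67,1.723) [heading=25, draw]
    LT 45: heading 25 -> 70
    RT 160: heading 70 -> 270
    -- iteration 2/4 --
    BK 19: (-13.67,1.723) -> (-13.67,20.723) [heading=270, draw]
    LT 45: heading 270 -> 315
    RT 160: heading 315 -> 155
    -- iteration 3/4 --
    BK 19: (-13.67,20.723) -> (3.55,12.693) [heading=155, draw]
    LT 45: heading 155 -> 200
    RT 160: heading 200 -> 40
    -- iteration 4/4 --
    BK 19: (3.55,12.693) -> (-11.005,0.48) [heading=40, draw]
    LT 45: heading 40 -> 85
    RT 160: heading 85 -> 285
  ]
]
Final: pos=(-11.005,0.48), heading=285, 12 segment(s) drawn

Segment lengths:
  seg 1: (0,0) -> (-13.435,13.435), length = 19
  seg 2: (-13.435,13.435) -> (4.419,19.933), length = 19
  seg 3: (4.419,19.933) -> (2.763,1.006), length = 19
  seg 4: (2.763,1.006) -> (-13.691,10.506), length = 19
  seg 5: (-13.691,10.506) -> (5.02,7.206), length = 19
  seg 6: (5.02,7.206) -> (-5.878,-8.357), length = 19
  seg 7: (-5.878,-8.357) -> (-15.378,8.097), length = 19
  seg 8: (-15.378,8.097) -> (3.55,9.753), length = 19
  seg 9: (3.55,9.753) -> (-13.67,1.723), length = 19
  seg 10: (-13.67,1.723) -> (-13.67,20.723), length = 19
  seg 11: (-13.67,20.723) -> (3.55,12.693), length = 19
  seg 12: (3.55,12.693) -> (-11.005,0.48), length = 19
Total = 228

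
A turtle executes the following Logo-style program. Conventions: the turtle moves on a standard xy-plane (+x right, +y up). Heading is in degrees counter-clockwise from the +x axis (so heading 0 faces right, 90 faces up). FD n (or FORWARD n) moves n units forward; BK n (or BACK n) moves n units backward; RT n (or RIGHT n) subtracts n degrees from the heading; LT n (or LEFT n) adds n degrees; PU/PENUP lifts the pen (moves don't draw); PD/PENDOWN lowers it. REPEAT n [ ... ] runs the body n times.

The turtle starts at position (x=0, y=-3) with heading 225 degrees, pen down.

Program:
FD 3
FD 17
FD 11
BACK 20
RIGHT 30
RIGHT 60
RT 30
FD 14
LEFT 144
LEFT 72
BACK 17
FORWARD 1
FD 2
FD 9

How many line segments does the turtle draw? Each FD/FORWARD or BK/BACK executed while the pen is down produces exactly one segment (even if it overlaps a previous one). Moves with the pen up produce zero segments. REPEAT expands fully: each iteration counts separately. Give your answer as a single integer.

Executing turtle program step by step:
Start: pos=(0,-3), heading=225, pen down
FD 3: (0,-3) -> (-2.121,-5.121) [heading=225, draw]
FD 17: (-2.121,-5.121) -> (-14.142,-17.142) [heading=225, draw]
FD 11: (-14.142,-17.142) -> (-21.92,-24.92) [heading=225, draw]
BK 20: (-21.92,-24.92) -> (-7.778,-10.778) [heading=225, draw]
RT 30: heading 225 -> 195
RT 60: heading 195 -> 135
RT 30: heading 135 -> 105
FD 14: (-7.778,-10.778) -> (-11.402,2.745) [heading=105, draw]
LT 144: heading 105 -> 249
LT 72: heading 249 -> 321
BK 17: (-11.402,2.745) -> (-24.613,13.443) [heading=321, draw]
FD 1: (-24.613,13.443) -> (-23.836,12.814) [heading=321, draw]
FD 2: (-23.836,12.814) -> (-22.282,11.555) [heading=321, draw]
FD 9: (-22.282,11.555) -> (-15.287,5.891) [heading=321, draw]
Final: pos=(-15.287,5.891), heading=321, 9 segment(s) drawn
Segments drawn: 9

Answer: 9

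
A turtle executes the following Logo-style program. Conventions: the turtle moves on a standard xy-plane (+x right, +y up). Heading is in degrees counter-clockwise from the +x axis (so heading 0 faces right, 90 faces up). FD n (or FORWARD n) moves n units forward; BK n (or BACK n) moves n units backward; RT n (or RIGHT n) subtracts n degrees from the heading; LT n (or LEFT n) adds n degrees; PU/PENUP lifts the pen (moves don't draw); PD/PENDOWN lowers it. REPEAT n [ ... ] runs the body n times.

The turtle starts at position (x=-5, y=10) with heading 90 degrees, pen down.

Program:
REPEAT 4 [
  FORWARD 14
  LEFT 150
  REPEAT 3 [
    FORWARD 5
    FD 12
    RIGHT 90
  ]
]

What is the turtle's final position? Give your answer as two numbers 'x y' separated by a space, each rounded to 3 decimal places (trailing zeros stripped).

Executing turtle program step by step:
Start: pos=(-5,10), heading=90, pen down
REPEAT 4 [
  -- iteration 1/4 --
  FD 14: (-5,10) -> (-5,24) [heading=90, draw]
  LT 150: heading 90 -> 240
  REPEAT 3 [
    -- iteration 1/3 --
    FD 5: (-5,24) -> (-7.5,19.67) [heading=240, draw]
    FD 12: (-7.5,19.67) -> (-13.5,9.278) [heading=240, draw]
    RT 90: heading 240 -> 150
    -- iteration 2/3 --
    FD 5: (-13.5,9.278) -> (-17.83,11.778) [heading=150, draw]
    FD 12: (-17.83,11.778) -> (-28.222,17.778) [heading=150, draw]
    RT 90: heading 150 -> 60
    -- iteration 3/3 --
    FD 5: (-28.222,17.778) -> (-25.722,22.108) [heading=60, draw]
    FD 12: (-25.722,22.108) -> (-19.722,32.5) [heading=60, draw]
    RT 90: heading 60 -> 330
  ]
  -- iteration 2/4 --
  FD 14: (-19.722,32.5) -> (-7.598,25.5) [heading=330, draw]
  LT 150: heading 330 -> 120
  REPEAT 3 [
    -- iteration 1/3 --
    FD 5: (-7.598,25.5) -> (-10.098,29.83) [heading=120, draw]
    FD 12: (-10.098,29.83) -> (-16.098,40.222) [heading=120, draw]
    RT 90: heading 120 -> 30
    -- iteration 2/3 --
    FD 5: (-16.098,40.222) -> (-11.768,42.722) [heading=30, draw]
    FD 12: (-11.768,42.722) -> (-1.376,48.722) [heading=30, draw]
    RT 90: heading 30 -> 300
    -- iteration 3/3 --
    FD 5: (-1.376,48.722) -> (1.124,44.392) [heading=300, draw]
    FD 12: (1.124,44.392) -> (7.124,34) [heading=300, draw]
    RT 90: heading 300 -> 210
  ]
  -- iteration 3/4 --
  FD 14: (7.124,34) -> (-5,27) [heading=210, draw]
  LT 150: heading 210 -> 0
  REPEAT 3 [
    -- iteration 1/3 --
    FD 5: (-5,27) -> (0,27) [heading=0, draw]
    FD 12: (0,27) -> (12,27) [heading=0, draw]
    RT 90: heading 0 -> 270
    -- iteration 2/3 --
    FD 5: (12,27) -> (12,22) [heading=270, draw]
    FD 12: (12,22) -> (12,10) [heading=270, draw]
    RT 90: heading 270 -> 180
    -- iteration 3/3 --
    FD 5: (12,10) -> (7,10) [heading=180, draw]
    FD 12: (7,10) -> (-5,10) [heading=180, draw]
    RT 90: heading 180 -> 90
  ]
  -- iteration 4/4 --
  FD 14: (-5,10) -> (-5,24) [heading=90, draw]
  LT 150: heading 90 -> 240
  REPEAT 3 [
    -- iteration 1/3 --
    FD 5: (-5,24) -> (-7.5,19.67) [heading=240, draw]
    FD 12: (-7.5,19.67) -> (-13.5,9.278) [heading=240, draw]
    RT 90: heading 240 -> 150
    -- iteration 2/3 --
    FD 5: (-13.5,9.278) -> (-17.83,11.778) [heading=150, draw]
    FD 12: (-17.83,11.778) -> (-28.222,17.778) [heading=150, draw]
    RT 90: heading 150 -> 60
    -- iteration 3/3 --
    FD 5: (-28.222,17.778) -> (-25.722,22.108) [heading=60, draw]
    FD 12: (-25.722,22.108) -> (-19.722,32.5) [heading=60, draw]
    RT 90: heading 60 -> 330
  ]
]
Final: pos=(-19.722,32.5), heading=330, 28 segment(s) drawn

Answer: -19.722 32.5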